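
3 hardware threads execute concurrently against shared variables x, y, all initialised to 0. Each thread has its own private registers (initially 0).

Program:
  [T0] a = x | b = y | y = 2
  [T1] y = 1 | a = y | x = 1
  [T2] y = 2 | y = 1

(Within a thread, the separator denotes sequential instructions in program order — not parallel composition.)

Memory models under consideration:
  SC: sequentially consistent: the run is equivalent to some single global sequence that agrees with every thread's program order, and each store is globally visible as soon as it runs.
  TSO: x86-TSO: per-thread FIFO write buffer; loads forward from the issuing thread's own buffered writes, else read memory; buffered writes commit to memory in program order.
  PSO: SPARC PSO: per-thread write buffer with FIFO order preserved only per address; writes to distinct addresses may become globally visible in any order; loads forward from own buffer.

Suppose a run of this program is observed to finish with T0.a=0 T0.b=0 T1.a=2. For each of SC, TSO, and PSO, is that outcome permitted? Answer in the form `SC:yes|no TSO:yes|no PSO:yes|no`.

SC:yes TSO:yes PSO:yes

outcome vector order: (T0.a,T0.b,T1.a)
SC: 10 outcomes — {(0,0,1); (0,0,2); (0,1,1); (0,1,2); (0,2,1); (0,2,2); (1,1,1); (1,1,2); (1,2,1); (1,2,2)}
TSO: 10 outcomes — {(0,0,1); (0,0,2); (0,1,1); (0,1,2); (0,2,1); (0,2,2); (1,1,1); (1,1,2); (1,2,1); (1,2,2)}
PSO: 11 outcomes — {(0,0,1); (0,0,2); (0,1,1); (0,1,2); (0,2,1); (0,2,2); (1,0,1); (1,1,1); (1,1,2); (1,2,1); (1,2,2)}
target (0,0,2) ∈ {SC,TSO,PSO}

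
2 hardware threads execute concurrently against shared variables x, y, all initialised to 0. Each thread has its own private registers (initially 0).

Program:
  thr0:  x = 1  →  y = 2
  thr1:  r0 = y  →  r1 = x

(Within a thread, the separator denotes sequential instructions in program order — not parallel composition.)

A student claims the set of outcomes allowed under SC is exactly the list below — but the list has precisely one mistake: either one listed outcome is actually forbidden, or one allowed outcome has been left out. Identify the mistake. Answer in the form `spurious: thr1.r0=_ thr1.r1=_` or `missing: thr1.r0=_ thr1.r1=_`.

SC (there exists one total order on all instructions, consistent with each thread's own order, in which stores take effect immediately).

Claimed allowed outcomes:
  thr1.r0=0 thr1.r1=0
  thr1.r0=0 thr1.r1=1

missing: thr1.r0=2 thr1.r1=1

outcome vector order: (thr1.r0,thr1.r1)
under SC → (0,0); (0,1); (2,1)
SC∖claimed = {(2,1)}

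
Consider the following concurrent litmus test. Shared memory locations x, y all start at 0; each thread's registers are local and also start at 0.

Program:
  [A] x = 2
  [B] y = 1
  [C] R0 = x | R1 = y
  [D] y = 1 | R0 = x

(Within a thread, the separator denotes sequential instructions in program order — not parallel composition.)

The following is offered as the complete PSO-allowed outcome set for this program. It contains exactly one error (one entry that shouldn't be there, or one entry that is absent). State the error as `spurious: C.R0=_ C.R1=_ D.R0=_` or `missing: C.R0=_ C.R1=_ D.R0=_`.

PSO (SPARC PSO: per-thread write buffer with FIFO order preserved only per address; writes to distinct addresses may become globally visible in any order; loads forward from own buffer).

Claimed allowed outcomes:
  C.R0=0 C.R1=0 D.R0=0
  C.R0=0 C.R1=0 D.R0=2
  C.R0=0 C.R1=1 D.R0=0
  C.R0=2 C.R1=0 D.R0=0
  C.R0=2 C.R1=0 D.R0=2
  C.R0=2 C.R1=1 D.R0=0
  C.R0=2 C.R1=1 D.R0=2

missing: C.R0=0 C.R1=1 D.R0=2

outcome vector order: (C.R0,C.R1,D.R0)
under PSO → 0/0/0; 0/0/2; 0/1/0; 0/1/2; 2/0/0; 2/0/2; 2/1/0; 2/1/2
PSO∖claimed = {0/1/2}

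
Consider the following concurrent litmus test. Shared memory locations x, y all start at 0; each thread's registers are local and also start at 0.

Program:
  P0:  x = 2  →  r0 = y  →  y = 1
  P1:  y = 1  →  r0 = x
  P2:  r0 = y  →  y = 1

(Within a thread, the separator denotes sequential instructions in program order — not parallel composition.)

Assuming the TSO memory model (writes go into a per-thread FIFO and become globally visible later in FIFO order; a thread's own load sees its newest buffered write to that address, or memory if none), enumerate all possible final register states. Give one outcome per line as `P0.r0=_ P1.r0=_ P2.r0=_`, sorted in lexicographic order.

P0.r0=0 P1.r0=0 P2.r0=0
P0.r0=0 P1.r0=0 P2.r0=1
P0.r0=0 P1.r0=2 P2.r0=0
P0.r0=0 P1.r0=2 P2.r0=1
P0.r0=1 P1.r0=0 P2.r0=0
P0.r0=1 P1.r0=0 P2.r0=1
P0.r0=1 P1.r0=2 P2.r0=0
P0.r0=1 P1.r0=2 P2.r0=1

outcome vector order: (P0.r0,P1.r0,P2.r0)
|TSO outcomes| = 8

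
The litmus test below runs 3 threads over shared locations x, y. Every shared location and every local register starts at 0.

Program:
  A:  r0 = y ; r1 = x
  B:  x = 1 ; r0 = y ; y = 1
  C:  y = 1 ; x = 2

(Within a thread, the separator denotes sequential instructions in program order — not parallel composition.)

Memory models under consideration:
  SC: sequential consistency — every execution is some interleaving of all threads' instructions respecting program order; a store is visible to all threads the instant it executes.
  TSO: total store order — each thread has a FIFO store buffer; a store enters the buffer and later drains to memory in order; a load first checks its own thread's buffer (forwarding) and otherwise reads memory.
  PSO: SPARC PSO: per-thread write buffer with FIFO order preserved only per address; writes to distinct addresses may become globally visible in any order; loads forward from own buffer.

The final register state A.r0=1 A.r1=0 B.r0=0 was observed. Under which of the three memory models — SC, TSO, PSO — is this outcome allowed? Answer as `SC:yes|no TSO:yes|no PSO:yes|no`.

outcome vector order: (A.r0,A.r1,B.r0)
SC: 11 outcomes — {000, 001, 010, 011, 020, 021, 101, 110, 111, 120, 121}
TSO: 12 outcomes — {000, 001, 010, 011, 020, 021, 100, 101, 110, 111, 120, 121}
PSO: 12 outcomes — {000, 001, 010, 011, 020, 021, 100, 101, 110, 111, 120, 121}
target 100 ∈ {TSO,PSO}

SC:no TSO:yes PSO:yes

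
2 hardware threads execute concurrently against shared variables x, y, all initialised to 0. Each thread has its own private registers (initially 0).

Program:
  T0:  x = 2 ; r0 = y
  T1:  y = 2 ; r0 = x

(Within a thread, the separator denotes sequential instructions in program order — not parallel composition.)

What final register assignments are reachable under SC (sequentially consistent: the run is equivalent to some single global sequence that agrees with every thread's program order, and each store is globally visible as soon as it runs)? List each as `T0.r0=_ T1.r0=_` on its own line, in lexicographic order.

outcome vector order: (T0.r0,T1.r0)
|SC outcomes| = 3

T0.r0=0 T1.r0=2
T0.r0=2 T1.r0=0
T0.r0=2 T1.r0=2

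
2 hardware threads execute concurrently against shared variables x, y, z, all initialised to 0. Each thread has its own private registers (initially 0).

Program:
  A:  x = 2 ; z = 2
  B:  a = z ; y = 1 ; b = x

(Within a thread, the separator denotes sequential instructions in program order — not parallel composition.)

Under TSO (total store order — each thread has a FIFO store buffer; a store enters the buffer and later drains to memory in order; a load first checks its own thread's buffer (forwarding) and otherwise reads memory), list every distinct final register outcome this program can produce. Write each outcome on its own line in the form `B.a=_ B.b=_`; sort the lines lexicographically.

B.a=0 B.b=0
B.a=0 B.b=2
B.a=2 B.b=2

outcome vector order: (B.a,B.b)
|TSO outcomes| = 3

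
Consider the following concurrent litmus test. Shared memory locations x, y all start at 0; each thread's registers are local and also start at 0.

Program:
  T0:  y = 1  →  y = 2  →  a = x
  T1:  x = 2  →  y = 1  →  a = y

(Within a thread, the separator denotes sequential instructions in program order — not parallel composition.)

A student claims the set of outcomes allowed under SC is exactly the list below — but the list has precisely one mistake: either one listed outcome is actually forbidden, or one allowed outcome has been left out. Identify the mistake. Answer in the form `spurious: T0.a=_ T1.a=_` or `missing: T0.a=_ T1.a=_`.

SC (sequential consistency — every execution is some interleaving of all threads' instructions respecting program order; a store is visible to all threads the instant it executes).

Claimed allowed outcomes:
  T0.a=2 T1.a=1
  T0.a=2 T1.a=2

outcome vector order: (T0.a,T1.a)
under SC → 01; 21; 22
SC∖claimed = {01}

missing: T0.a=0 T1.a=1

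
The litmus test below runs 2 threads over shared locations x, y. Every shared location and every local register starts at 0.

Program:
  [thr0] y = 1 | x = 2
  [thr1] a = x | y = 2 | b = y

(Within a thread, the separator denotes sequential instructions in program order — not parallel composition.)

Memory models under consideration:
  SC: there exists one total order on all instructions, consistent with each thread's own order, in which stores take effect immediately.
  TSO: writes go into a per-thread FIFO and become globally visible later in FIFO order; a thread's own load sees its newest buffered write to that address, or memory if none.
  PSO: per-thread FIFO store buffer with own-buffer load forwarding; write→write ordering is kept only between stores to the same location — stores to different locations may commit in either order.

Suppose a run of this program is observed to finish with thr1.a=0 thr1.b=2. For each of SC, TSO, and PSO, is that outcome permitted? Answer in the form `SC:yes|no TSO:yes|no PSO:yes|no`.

outcome vector order: (thr1.a,thr1.b)
SC: 3 outcomes — {0/1; 0/2; 2/2}
TSO: 3 outcomes — {0/1; 0/2; 2/2}
PSO: 4 outcomes — {0/1; 0/2; 2/1; 2/2}
target 0/2 ∈ {SC,TSO,PSO}

SC:yes TSO:yes PSO:yes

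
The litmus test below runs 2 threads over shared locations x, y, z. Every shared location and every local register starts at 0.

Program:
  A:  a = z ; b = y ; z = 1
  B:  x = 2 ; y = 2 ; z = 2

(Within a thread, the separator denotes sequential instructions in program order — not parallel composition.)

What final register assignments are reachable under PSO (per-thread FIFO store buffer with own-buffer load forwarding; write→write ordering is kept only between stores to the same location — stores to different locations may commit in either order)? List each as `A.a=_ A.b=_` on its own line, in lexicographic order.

outcome vector order: (A.a,A.b)
|PSO outcomes| = 4

A.a=0 A.b=0
A.a=0 A.b=2
A.a=2 A.b=0
A.a=2 A.b=2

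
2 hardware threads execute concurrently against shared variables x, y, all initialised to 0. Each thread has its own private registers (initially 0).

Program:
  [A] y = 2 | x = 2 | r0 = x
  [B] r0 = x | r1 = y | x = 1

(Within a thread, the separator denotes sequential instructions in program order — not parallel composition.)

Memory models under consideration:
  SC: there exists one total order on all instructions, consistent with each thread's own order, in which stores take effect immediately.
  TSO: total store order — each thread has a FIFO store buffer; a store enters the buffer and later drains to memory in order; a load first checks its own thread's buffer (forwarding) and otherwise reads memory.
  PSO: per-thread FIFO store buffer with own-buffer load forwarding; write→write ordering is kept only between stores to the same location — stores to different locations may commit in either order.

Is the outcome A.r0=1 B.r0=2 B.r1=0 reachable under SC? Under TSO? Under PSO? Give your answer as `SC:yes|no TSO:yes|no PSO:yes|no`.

SC:no TSO:no PSO:yes

outcome vector order: (A.r0,B.r0,B.r1)
SC (6): 1/0/0 1/0/2 1/2/2 2/0/0 2/0/2 2/2/2
TSO (6): 1/0/0 1/0/2 1/2/2 2/0/0 2/0/2 2/2/2
PSO (8): 1/0/0 1/0/2 1/2/0 1/2/2 2/0/0 2/0/2 2/2/0 2/2/2
target 1/2/0 ∈ {PSO}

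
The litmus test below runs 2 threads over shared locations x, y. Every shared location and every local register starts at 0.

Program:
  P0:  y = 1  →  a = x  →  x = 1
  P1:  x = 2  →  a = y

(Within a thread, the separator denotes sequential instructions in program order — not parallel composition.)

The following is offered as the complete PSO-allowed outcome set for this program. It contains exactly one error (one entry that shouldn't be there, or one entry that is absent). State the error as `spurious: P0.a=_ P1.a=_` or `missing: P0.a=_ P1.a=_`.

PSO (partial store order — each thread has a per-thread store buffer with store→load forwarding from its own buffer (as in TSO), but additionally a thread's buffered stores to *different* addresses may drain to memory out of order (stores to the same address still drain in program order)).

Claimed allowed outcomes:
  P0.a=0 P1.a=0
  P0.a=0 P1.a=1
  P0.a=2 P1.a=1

missing: P0.a=2 P1.a=0

outcome vector order: (P0.a,P1.a)
[PSO] allowed = {0/0; 0/1; 2/0; 2/1}
PSO∖claimed = {2/0}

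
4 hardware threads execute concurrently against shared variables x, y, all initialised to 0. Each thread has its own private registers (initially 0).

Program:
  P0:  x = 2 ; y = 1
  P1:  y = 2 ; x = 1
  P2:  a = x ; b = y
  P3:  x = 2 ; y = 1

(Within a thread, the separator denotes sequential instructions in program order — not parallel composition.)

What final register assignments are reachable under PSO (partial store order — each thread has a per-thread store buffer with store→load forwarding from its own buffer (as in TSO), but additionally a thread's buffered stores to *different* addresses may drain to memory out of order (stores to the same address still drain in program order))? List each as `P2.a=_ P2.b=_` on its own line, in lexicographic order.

P2.a=0 P2.b=0
P2.a=0 P2.b=1
P2.a=0 P2.b=2
P2.a=1 P2.b=0
P2.a=1 P2.b=1
P2.a=1 P2.b=2
P2.a=2 P2.b=0
P2.a=2 P2.b=1
P2.a=2 P2.b=2

outcome vector order: (P2.a,P2.b)
|PSO outcomes| = 9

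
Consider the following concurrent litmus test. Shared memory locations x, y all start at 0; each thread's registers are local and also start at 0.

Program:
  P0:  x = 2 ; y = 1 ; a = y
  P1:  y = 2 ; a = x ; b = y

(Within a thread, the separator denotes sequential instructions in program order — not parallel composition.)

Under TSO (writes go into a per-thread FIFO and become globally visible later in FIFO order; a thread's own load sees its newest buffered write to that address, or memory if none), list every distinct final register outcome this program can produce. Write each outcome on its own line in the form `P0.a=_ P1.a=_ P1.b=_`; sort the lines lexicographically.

outcome vector order: (P0.a,P1.a,P1.b)
|TSO outcomes| = 6

P0.a=1 P1.a=0 P1.b=1
P0.a=1 P1.a=0 P1.b=2
P0.a=1 P1.a=2 P1.b=1
P0.a=1 P1.a=2 P1.b=2
P0.a=2 P1.a=0 P1.b=2
P0.a=2 P1.a=2 P1.b=2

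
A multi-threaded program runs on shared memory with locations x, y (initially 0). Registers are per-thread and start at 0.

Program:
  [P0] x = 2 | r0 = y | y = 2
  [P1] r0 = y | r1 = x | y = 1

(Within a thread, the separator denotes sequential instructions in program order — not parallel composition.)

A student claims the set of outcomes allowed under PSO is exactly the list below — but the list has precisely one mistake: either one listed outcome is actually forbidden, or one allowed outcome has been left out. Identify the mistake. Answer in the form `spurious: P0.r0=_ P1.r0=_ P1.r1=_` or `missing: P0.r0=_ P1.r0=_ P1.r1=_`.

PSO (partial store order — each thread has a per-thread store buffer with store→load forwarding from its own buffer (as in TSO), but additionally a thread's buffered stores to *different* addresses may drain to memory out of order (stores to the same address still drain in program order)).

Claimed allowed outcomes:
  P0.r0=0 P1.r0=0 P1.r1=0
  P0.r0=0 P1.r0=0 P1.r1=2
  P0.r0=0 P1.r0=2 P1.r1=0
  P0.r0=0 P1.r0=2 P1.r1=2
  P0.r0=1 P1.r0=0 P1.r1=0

missing: P0.r0=1 P1.r0=0 P1.r1=2

outcome vector order: (P0.r0,P1.r0,P1.r1)
[PSO] allowed = {<0 0 0>, <0 0 2>, <0 2 0>, <0 2 2>, <1 0 0>, <1 0 2>}
PSO∖claimed = {<1 0 2>}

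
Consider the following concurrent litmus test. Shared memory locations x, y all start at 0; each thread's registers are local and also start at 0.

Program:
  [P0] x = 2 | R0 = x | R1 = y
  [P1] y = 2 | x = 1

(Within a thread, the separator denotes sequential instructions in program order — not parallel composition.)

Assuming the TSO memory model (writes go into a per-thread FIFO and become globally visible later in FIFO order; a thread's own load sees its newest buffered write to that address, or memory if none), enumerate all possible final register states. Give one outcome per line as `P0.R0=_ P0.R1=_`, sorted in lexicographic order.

outcome vector order: (P0.R0,P0.R1)
|TSO outcomes| = 3

P0.R0=1 P0.R1=2
P0.R0=2 P0.R1=0
P0.R0=2 P0.R1=2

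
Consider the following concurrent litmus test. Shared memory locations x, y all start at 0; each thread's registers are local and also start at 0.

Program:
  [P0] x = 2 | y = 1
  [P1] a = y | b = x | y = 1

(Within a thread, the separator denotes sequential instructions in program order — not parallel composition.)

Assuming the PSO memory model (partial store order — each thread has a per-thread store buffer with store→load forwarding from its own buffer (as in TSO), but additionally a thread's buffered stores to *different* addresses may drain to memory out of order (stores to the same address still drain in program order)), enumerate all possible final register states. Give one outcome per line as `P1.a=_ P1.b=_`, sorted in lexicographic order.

outcome vector order: (P1.a,P1.b)
|PSO outcomes| = 4

P1.a=0 P1.b=0
P1.a=0 P1.b=2
P1.a=1 P1.b=0
P1.a=1 P1.b=2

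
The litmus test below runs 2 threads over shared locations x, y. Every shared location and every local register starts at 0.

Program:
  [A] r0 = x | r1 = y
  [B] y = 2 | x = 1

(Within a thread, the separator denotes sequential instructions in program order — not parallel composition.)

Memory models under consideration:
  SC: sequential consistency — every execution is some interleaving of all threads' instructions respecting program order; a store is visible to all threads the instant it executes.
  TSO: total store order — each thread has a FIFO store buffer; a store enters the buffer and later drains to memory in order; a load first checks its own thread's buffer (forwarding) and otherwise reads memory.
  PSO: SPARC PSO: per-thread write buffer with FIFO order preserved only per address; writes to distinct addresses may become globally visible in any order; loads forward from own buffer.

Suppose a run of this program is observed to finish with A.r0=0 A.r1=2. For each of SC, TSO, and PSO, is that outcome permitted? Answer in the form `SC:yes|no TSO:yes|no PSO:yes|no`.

outcome vector order: (A.r0,A.r1)
under SC → 0/0 0/2 1/2
under TSO → 0/0 0/2 1/2
under PSO → 0/0 0/2 1/0 1/2
target 0/2 ∈ {SC,TSO,PSO}

SC:yes TSO:yes PSO:yes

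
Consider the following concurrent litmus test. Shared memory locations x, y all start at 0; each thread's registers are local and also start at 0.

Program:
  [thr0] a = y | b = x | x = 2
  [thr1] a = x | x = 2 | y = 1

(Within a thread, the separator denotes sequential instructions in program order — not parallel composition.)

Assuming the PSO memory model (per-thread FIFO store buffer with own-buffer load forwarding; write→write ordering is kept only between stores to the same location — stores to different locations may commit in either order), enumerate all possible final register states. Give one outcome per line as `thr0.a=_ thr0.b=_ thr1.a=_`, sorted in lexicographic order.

outcome vector order: (thr0.a,thr0.b,thr1.a)
|PSO outcomes| = 5

thr0.a=0 thr0.b=0 thr1.a=0
thr0.a=0 thr0.b=0 thr1.a=2
thr0.a=0 thr0.b=2 thr1.a=0
thr0.a=1 thr0.b=0 thr1.a=0
thr0.a=1 thr0.b=2 thr1.a=0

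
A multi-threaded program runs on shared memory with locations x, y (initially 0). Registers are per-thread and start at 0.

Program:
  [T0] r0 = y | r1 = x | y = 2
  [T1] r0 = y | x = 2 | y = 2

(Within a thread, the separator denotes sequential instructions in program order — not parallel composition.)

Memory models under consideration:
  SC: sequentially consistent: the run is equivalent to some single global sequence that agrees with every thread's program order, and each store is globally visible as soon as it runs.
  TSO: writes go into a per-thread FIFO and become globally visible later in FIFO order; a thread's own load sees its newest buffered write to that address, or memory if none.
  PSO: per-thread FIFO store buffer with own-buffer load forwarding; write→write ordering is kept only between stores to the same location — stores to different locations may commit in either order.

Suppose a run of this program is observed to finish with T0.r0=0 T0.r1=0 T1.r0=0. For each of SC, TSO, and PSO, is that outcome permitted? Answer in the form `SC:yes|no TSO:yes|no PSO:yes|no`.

SC:yes TSO:yes PSO:yes

outcome vector order: (T0.r0,T0.r1,T1.r0)
SC (4): <0 0 0> <0 0 2> <0 2 0> <2 2 0>
TSO (4): <0 0 0> <0 0 2> <0 2 0> <2 2 0>
PSO (5): <0 0 0> <0 0 2> <0 2 0> <2 0 0> <2 2 0>
target <0 0 0> ∈ {SC,TSO,PSO}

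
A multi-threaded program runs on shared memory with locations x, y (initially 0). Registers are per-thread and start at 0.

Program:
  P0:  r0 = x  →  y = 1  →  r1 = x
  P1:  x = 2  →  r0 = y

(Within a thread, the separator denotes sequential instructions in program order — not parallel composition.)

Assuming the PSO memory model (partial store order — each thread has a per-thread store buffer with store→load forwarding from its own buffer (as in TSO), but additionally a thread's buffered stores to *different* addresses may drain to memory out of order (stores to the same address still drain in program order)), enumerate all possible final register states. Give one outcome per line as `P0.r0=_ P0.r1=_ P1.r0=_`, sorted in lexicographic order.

outcome vector order: (P0.r0,P0.r1,P1.r0)
|PSO outcomes| = 6

P0.r0=0 P0.r1=0 P1.r0=0
P0.r0=0 P0.r1=0 P1.r0=1
P0.r0=0 P0.r1=2 P1.r0=0
P0.r0=0 P0.r1=2 P1.r0=1
P0.r0=2 P0.r1=2 P1.r0=0
P0.r0=2 P0.r1=2 P1.r0=1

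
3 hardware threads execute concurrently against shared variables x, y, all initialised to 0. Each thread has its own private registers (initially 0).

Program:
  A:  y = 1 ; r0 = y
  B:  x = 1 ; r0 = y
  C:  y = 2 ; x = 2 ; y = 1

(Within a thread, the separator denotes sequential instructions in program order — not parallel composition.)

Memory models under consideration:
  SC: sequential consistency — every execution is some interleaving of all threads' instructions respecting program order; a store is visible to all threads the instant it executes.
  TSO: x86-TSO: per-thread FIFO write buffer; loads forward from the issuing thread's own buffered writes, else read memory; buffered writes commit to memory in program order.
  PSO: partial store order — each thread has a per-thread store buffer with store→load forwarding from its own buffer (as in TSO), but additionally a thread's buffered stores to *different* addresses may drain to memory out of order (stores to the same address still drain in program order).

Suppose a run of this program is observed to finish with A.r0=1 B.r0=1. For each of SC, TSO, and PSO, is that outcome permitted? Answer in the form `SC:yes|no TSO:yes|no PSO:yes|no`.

outcome vector order: (A.r0,B.r0)
SC: 6 outcomes — {<1 0> <1 1> <1 2> <2 0> <2 1> <2 2>}
TSO: 6 outcomes — {<1 0> <1 1> <1 2> <2 0> <2 1> <2 2>}
PSO: 6 outcomes — {<1 0> <1 1> <1 2> <2 0> <2 1> <2 2>}
target <1 1> ∈ {SC,TSO,PSO}

SC:yes TSO:yes PSO:yes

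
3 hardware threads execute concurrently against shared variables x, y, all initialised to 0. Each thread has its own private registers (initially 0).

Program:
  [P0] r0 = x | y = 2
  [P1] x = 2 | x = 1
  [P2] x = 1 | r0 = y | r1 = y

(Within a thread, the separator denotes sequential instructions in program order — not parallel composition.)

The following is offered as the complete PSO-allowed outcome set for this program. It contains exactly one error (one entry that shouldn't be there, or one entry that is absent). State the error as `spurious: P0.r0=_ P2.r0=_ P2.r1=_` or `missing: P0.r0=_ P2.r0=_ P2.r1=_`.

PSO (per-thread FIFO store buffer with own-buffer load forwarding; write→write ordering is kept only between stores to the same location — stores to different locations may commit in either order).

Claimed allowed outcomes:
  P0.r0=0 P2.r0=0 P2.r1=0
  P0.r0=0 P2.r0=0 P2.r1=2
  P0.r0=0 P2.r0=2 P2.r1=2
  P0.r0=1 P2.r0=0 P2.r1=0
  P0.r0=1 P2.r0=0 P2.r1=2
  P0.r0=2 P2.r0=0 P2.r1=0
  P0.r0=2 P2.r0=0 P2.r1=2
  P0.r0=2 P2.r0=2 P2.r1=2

outcome vector order: (P0.r0,P2.r0,P2.r1)
[PSO] allowed = {0/0/0 0/0/2 0/2/2 1/0/0 1/0/2 1/2/2 2/0/0 2/0/2 2/2/2}
PSO∖claimed = {1/2/2}

missing: P0.r0=1 P2.r0=2 P2.r1=2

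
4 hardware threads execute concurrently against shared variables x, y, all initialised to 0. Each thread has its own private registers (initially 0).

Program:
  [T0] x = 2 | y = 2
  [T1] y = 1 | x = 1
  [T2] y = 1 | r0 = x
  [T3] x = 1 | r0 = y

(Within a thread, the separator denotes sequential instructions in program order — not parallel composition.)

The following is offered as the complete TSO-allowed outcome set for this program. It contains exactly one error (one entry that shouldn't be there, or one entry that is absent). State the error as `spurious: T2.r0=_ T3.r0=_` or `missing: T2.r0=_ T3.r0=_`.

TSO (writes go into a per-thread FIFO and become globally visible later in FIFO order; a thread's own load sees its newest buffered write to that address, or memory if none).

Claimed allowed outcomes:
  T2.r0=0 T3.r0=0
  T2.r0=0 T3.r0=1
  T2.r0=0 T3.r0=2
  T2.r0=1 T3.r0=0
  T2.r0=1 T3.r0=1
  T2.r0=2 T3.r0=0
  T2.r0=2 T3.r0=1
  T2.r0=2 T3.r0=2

outcome vector order: (T2.r0,T3.r0)
under TSO → <0 0>; <0 1>; <0 2>; <1 0>; <1 1>; <1 2>; <2 0>; <2 1>; <2 2>
TSO∖claimed = {<1 2>}

missing: T2.r0=1 T3.r0=2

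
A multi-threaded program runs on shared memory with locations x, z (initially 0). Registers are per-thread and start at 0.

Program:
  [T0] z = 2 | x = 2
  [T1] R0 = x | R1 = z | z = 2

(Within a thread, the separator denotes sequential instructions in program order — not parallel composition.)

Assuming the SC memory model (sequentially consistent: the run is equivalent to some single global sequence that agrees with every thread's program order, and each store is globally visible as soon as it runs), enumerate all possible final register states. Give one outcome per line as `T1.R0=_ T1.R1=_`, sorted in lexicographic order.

outcome vector order: (T1.R0,T1.R1)
|SC outcomes| = 3

T1.R0=0 T1.R1=0
T1.R0=0 T1.R1=2
T1.R0=2 T1.R1=2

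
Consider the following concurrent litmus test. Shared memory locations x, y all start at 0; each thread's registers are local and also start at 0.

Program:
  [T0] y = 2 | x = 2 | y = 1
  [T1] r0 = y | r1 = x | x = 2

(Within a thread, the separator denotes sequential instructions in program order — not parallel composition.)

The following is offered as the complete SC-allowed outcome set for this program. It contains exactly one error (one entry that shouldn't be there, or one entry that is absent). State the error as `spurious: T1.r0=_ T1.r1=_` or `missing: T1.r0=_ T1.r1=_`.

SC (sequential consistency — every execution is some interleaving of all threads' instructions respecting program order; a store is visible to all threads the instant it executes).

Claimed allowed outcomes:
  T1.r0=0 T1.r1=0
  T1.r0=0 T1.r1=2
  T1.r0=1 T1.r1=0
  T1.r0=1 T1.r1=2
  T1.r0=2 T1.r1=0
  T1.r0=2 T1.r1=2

outcome vector order: (T1.r0,T1.r1)
SC (5): (0,0) (0,2) (1,2) (2,0) (2,2)
claimed∖SC = {(1,0)}

spurious: T1.r0=1 T1.r1=0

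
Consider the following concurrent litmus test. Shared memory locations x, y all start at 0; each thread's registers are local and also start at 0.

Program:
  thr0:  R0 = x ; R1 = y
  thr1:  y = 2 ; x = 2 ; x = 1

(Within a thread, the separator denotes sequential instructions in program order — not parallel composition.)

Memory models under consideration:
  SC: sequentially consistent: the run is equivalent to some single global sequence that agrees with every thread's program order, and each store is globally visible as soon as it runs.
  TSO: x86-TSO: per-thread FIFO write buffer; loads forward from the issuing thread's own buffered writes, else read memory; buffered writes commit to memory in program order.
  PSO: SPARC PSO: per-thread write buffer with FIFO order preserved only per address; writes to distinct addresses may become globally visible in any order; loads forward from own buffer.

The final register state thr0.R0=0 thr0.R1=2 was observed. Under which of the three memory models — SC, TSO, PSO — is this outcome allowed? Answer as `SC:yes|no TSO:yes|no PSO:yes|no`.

outcome vector order: (thr0.R0,thr0.R1)
SC: 4 outcomes — {<0 0> <0 2> <1 2> <2 2>}
TSO: 4 outcomes — {<0 0> <0 2> <1 2> <2 2>}
PSO: 6 outcomes — {<0 0> <0 2> <1 0> <1 2> <2 0> <2 2>}
target <0 2> ∈ {SC,TSO,PSO}

SC:yes TSO:yes PSO:yes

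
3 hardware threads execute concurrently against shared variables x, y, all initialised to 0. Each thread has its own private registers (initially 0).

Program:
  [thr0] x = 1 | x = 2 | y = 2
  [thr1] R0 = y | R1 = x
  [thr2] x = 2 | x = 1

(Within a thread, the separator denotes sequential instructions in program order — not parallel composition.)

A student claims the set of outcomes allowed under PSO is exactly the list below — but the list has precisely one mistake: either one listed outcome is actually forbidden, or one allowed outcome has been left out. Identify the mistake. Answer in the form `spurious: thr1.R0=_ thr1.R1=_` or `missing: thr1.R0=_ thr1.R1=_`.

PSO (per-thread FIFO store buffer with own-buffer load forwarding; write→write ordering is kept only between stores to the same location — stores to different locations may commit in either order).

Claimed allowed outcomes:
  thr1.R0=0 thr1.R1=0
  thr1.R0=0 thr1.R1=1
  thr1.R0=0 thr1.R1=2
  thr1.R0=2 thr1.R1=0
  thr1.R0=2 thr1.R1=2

missing: thr1.R0=2 thr1.R1=1

outcome vector order: (thr1.R0,thr1.R1)
PSO: 6 outcomes — {00, 01, 02, 20, 21, 22}
PSO∖claimed = {21}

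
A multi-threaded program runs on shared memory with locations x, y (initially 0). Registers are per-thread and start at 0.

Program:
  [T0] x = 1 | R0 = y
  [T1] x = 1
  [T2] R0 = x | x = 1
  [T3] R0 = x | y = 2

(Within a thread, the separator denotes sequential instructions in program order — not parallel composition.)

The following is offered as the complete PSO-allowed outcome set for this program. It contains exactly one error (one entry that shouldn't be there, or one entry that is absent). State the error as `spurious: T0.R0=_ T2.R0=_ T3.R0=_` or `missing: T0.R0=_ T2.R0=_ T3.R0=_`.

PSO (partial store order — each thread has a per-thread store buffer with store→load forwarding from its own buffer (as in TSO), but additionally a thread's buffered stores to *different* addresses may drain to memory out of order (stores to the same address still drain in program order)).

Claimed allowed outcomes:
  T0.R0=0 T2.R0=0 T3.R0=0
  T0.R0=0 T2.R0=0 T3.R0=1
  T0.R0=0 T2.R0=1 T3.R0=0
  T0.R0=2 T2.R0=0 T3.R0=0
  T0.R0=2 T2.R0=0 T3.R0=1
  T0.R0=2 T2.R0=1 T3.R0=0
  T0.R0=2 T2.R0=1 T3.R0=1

missing: T0.R0=0 T2.R0=1 T3.R0=1

outcome vector order: (T0.R0,T2.R0,T3.R0)
[PSO] allowed = {000 001 010 011 200 201 210 211}
PSO∖claimed = {011}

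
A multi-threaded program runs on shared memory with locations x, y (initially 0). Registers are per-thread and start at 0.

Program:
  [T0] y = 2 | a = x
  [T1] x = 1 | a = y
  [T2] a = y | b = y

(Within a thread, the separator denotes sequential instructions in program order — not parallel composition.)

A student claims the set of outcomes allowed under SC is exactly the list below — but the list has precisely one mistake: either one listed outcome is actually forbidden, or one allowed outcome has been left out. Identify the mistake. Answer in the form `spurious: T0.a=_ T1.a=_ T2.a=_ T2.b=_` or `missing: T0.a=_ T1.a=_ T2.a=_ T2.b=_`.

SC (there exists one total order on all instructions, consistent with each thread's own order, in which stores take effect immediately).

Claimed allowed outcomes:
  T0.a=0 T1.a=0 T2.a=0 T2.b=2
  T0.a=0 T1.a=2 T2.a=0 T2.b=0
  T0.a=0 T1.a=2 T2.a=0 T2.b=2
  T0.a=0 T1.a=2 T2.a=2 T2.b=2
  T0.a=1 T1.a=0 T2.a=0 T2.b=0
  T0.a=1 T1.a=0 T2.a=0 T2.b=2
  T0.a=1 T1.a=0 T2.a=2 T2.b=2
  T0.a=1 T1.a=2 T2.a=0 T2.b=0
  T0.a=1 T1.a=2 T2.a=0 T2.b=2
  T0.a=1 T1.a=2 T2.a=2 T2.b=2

outcome vector order: (T0.a,T1.a,T2.a,T2.b)
[SC] allowed = {<0 2 0 0> <0 2 0 2> <0 2 2 2> <1 0 0 0> <1 0 0 2> <1 0 2 2> <1 2 0 0> <1 2 0 2> <1 2 2 2>}
claimed∖SC = {<0 0 0 2>}

spurious: T0.a=0 T1.a=0 T2.a=0 T2.b=2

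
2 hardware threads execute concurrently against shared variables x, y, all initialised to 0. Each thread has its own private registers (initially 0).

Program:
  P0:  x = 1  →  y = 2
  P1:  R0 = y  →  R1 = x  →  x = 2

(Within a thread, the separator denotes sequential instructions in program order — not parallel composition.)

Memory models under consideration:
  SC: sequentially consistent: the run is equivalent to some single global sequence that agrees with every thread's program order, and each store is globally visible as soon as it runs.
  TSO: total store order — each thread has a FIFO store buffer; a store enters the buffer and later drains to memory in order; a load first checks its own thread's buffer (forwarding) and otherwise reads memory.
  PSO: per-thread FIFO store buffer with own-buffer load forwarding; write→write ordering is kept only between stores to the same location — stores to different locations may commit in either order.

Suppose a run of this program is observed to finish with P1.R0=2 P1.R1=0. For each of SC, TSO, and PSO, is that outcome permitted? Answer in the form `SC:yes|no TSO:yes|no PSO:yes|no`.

SC:no TSO:no PSO:yes

outcome vector order: (P1.R0,P1.R1)
under SC → 0/0 0/1 2/1
under TSO → 0/0 0/1 2/1
under PSO → 0/0 0/1 2/0 2/1
target 2/0 ∈ {PSO}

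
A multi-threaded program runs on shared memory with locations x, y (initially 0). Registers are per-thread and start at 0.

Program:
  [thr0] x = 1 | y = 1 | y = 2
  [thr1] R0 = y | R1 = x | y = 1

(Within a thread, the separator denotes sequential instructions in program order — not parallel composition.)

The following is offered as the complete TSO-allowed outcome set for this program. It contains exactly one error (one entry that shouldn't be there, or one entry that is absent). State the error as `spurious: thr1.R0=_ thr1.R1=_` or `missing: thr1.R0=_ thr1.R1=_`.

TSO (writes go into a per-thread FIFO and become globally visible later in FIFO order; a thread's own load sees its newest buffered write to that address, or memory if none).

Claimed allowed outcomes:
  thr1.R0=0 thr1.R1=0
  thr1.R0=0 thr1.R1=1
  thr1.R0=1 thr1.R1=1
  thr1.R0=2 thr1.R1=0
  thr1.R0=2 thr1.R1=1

spurious: thr1.R0=2 thr1.R1=0

outcome vector order: (thr1.R0,thr1.R1)
[TSO] allowed = {(0,0), (0,1), (1,1), (2,1)}
claimed∖TSO = {(2,0)}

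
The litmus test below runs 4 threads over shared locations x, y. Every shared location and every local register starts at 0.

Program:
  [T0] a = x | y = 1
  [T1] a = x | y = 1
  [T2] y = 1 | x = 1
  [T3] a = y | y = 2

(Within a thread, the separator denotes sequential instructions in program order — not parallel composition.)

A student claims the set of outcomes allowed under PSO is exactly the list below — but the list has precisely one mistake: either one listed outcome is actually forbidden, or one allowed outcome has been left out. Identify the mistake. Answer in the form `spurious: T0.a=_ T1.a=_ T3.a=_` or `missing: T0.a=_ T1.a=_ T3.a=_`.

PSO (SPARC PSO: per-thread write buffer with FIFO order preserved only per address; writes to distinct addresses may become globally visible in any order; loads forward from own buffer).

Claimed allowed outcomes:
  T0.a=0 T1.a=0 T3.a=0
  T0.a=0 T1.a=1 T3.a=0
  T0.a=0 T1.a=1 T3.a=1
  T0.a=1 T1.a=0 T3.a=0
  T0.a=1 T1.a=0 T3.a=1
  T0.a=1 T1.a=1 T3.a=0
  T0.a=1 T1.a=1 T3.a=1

outcome vector order: (T0.a,T1.a,T3.a)
under PSO → (0,0,0) (0,0,1) (0,1,0) (0,1,1) (1,0,0) (1,0,1) (1,1,0) (1,1,1)
PSO∖claimed = {(0,0,1)}

missing: T0.a=0 T1.a=0 T3.a=1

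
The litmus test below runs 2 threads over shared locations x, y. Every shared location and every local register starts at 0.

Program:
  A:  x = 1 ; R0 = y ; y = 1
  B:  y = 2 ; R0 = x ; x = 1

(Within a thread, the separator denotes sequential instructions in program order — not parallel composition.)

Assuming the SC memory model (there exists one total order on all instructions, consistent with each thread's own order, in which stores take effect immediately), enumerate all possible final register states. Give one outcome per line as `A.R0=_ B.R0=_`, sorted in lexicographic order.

outcome vector order: (A.R0,B.R0)
|SC outcomes| = 3

A.R0=0 B.R0=1
A.R0=2 B.R0=0
A.R0=2 B.R0=1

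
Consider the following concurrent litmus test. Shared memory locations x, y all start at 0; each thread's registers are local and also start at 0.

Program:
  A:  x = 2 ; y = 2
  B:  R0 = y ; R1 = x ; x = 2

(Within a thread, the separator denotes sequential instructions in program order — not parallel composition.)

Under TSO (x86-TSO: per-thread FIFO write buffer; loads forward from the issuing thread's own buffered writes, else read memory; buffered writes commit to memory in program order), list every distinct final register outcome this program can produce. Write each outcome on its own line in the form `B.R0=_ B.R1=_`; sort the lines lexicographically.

outcome vector order: (B.R0,B.R1)
|TSO outcomes| = 3

B.R0=0 B.R1=0
B.R0=0 B.R1=2
B.R0=2 B.R1=2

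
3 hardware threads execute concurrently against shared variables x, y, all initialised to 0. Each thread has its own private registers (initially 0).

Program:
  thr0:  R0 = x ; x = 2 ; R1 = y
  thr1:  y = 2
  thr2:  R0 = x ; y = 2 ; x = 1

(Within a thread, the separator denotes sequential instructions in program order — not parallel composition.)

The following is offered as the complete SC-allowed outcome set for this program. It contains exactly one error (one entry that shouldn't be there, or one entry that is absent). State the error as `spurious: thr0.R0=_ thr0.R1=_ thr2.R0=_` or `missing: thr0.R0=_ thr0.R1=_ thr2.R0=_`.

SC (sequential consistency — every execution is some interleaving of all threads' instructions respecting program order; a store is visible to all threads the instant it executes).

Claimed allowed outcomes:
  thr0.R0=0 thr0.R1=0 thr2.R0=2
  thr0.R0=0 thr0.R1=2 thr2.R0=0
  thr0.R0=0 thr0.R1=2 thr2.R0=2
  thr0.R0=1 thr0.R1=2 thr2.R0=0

missing: thr0.R0=0 thr0.R1=0 thr2.R0=0

outcome vector order: (thr0.R0,thr0.R1,thr2.R0)
SC: 5 outcomes — {<0 0 0> <0 0 2> <0 2 0> <0 2 2> <1 2 0>}
SC∖claimed = {<0 0 0>}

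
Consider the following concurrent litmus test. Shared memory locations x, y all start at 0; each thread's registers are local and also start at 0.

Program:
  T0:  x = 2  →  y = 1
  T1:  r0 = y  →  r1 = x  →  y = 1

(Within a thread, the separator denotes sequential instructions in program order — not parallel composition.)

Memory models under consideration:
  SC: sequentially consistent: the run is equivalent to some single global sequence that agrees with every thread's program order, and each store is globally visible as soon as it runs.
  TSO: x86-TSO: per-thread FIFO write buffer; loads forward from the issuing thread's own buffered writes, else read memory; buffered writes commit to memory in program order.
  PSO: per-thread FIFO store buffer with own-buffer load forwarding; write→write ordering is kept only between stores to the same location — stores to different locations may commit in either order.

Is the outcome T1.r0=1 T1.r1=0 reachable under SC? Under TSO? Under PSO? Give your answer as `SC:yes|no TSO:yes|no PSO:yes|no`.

SC:no TSO:no PSO:yes

outcome vector order: (T1.r0,T1.r1)
SC: 3 outcomes — {(0,0); (0,2); (1,2)}
TSO: 3 outcomes — {(0,0); (0,2); (1,2)}
PSO: 4 outcomes — {(0,0); (0,2); (1,0); (1,2)}
target (1,0) ∈ {PSO}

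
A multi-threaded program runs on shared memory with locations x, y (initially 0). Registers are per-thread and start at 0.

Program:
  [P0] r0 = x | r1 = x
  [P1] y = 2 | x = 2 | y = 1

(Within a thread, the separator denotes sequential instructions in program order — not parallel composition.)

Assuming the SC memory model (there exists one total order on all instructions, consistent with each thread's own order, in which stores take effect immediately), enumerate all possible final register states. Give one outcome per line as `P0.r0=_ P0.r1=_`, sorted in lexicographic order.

outcome vector order: (P0.r0,P0.r1)
|SC outcomes| = 3

P0.r0=0 P0.r1=0
P0.r0=0 P0.r1=2
P0.r0=2 P0.r1=2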